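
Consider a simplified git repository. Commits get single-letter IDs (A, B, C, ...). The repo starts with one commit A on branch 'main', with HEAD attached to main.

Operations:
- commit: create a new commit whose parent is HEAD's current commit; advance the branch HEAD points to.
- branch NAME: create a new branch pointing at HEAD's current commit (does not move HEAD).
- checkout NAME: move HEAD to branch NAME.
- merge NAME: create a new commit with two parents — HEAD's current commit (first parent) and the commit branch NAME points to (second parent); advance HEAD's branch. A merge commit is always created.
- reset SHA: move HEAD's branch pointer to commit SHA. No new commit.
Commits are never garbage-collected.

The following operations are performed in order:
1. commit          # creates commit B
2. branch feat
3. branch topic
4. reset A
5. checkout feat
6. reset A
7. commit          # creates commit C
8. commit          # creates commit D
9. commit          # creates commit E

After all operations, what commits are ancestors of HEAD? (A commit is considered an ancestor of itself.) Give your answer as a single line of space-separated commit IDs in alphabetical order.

Answer: A C D E

Derivation:
After op 1 (commit): HEAD=main@B [main=B]
After op 2 (branch): HEAD=main@B [feat=B main=B]
After op 3 (branch): HEAD=main@B [feat=B main=B topic=B]
After op 4 (reset): HEAD=main@A [feat=B main=A topic=B]
After op 5 (checkout): HEAD=feat@B [feat=B main=A topic=B]
After op 6 (reset): HEAD=feat@A [feat=A main=A topic=B]
After op 7 (commit): HEAD=feat@C [feat=C main=A topic=B]
After op 8 (commit): HEAD=feat@D [feat=D main=A topic=B]
After op 9 (commit): HEAD=feat@E [feat=E main=A topic=B]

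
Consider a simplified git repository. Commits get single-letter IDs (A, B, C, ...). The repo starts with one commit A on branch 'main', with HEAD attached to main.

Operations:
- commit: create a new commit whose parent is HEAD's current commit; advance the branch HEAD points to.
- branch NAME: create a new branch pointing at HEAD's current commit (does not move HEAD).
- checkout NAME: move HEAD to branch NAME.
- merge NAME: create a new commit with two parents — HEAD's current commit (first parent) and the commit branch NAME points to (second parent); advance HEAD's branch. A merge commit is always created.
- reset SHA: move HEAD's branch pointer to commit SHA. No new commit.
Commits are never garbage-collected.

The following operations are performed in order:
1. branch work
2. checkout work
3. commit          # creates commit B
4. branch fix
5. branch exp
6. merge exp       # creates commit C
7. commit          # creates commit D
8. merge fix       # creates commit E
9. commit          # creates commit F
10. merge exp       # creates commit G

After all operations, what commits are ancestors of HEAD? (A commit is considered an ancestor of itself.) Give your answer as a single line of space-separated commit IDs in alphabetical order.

Answer: A B C D E F G

Derivation:
After op 1 (branch): HEAD=main@A [main=A work=A]
After op 2 (checkout): HEAD=work@A [main=A work=A]
After op 3 (commit): HEAD=work@B [main=A work=B]
After op 4 (branch): HEAD=work@B [fix=B main=A work=B]
After op 5 (branch): HEAD=work@B [exp=B fix=B main=A work=B]
After op 6 (merge): HEAD=work@C [exp=B fix=B main=A work=C]
After op 7 (commit): HEAD=work@D [exp=B fix=B main=A work=D]
After op 8 (merge): HEAD=work@E [exp=B fix=B main=A work=E]
After op 9 (commit): HEAD=work@F [exp=B fix=B main=A work=F]
After op 10 (merge): HEAD=work@G [exp=B fix=B main=A work=G]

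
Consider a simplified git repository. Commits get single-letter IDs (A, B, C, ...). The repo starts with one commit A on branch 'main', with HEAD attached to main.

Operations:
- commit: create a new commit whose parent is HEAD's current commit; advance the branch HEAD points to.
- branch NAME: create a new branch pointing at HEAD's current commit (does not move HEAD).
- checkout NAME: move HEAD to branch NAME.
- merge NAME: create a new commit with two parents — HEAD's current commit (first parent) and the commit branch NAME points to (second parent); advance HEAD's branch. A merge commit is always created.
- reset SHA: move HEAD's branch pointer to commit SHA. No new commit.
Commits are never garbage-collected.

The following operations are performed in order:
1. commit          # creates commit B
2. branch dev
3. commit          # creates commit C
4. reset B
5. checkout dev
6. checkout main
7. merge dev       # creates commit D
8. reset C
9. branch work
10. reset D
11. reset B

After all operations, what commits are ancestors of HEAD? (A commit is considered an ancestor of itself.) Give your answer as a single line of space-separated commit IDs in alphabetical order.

Answer: A B

Derivation:
After op 1 (commit): HEAD=main@B [main=B]
After op 2 (branch): HEAD=main@B [dev=B main=B]
After op 3 (commit): HEAD=main@C [dev=B main=C]
After op 4 (reset): HEAD=main@B [dev=B main=B]
After op 5 (checkout): HEAD=dev@B [dev=B main=B]
After op 6 (checkout): HEAD=main@B [dev=B main=B]
After op 7 (merge): HEAD=main@D [dev=B main=D]
After op 8 (reset): HEAD=main@C [dev=B main=C]
After op 9 (branch): HEAD=main@C [dev=B main=C work=C]
After op 10 (reset): HEAD=main@D [dev=B main=D work=C]
After op 11 (reset): HEAD=main@B [dev=B main=B work=C]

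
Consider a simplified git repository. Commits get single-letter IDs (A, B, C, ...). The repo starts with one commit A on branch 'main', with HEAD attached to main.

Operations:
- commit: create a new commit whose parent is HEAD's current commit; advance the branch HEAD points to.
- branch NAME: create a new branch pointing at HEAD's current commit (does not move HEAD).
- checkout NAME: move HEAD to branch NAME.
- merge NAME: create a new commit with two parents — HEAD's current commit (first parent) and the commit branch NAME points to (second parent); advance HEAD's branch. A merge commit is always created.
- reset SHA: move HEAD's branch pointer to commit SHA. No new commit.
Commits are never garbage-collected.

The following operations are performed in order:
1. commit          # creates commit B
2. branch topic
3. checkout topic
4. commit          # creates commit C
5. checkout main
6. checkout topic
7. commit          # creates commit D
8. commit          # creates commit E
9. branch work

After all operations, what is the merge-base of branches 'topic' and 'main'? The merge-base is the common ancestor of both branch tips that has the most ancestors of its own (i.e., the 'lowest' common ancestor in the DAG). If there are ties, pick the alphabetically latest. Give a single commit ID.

After op 1 (commit): HEAD=main@B [main=B]
After op 2 (branch): HEAD=main@B [main=B topic=B]
After op 3 (checkout): HEAD=topic@B [main=B topic=B]
After op 4 (commit): HEAD=topic@C [main=B topic=C]
After op 5 (checkout): HEAD=main@B [main=B topic=C]
After op 6 (checkout): HEAD=topic@C [main=B topic=C]
After op 7 (commit): HEAD=topic@D [main=B topic=D]
After op 8 (commit): HEAD=topic@E [main=B topic=E]
After op 9 (branch): HEAD=topic@E [main=B topic=E work=E]
ancestors(topic=E): ['A', 'B', 'C', 'D', 'E']
ancestors(main=B): ['A', 'B']
common: ['A', 'B']

Answer: B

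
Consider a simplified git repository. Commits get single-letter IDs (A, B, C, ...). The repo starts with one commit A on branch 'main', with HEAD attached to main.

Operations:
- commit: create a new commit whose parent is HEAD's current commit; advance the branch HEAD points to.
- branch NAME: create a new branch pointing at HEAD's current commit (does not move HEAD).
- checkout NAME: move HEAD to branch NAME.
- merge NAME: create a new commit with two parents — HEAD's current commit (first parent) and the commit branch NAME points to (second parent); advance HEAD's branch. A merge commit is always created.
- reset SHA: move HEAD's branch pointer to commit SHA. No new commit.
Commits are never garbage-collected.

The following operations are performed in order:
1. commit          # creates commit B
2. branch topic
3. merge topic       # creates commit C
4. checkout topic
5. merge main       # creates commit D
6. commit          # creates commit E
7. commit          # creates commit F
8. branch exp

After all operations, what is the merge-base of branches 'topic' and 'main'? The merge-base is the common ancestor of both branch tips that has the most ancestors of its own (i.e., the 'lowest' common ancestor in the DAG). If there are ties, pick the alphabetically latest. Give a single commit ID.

After op 1 (commit): HEAD=main@B [main=B]
After op 2 (branch): HEAD=main@B [main=B topic=B]
After op 3 (merge): HEAD=main@C [main=C topic=B]
After op 4 (checkout): HEAD=topic@B [main=C topic=B]
After op 5 (merge): HEAD=topic@D [main=C topic=D]
After op 6 (commit): HEAD=topic@E [main=C topic=E]
After op 7 (commit): HEAD=topic@F [main=C topic=F]
After op 8 (branch): HEAD=topic@F [exp=F main=C topic=F]
ancestors(topic=F): ['A', 'B', 'C', 'D', 'E', 'F']
ancestors(main=C): ['A', 'B', 'C']
common: ['A', 'B', 'C']

Answer: C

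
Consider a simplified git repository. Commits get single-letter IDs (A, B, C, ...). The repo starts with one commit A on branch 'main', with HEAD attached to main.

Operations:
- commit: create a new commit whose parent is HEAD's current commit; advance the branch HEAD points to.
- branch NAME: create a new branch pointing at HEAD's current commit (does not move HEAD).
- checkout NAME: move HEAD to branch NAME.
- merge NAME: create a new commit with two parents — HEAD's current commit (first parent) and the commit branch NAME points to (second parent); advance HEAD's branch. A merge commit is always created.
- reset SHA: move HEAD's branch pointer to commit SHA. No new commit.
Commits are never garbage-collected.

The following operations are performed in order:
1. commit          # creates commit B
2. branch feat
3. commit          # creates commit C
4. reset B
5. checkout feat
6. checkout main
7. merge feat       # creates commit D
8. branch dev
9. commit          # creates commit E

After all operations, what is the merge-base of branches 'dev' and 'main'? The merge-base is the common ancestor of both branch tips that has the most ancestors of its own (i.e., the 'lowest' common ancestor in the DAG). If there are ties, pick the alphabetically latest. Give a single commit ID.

Answer: D

Derivation:
After op 1 (commit): HEAD=main@B [main=B]
After op 2 (branch): HEAD=main@B [feat=B main=B]
After op 3 (commit): HEAD=main@C [feat=B main=C]
After op 4 (reset): HEAD=main@B [feat=B main=B]
After op 5 (checkout): HEAD=feat@B [feat=B main=B]
After op 6 (checkout): HEAD=main@B [feat=B main=B]
After op 7 (merge): HEAD=main@D [feat=B main=D]
After op 8 (branch): HEAD=main@D [dev=D feat=B main=D]
After op 9 (commit): HEAD=main@E [dev=D feat=B main=E]
ancestors(dev=D): ['A', 'B', 'D']
ancestors(main=E): ['A', 'B', 'D', 'E']
common: ['A', 'B', 'D']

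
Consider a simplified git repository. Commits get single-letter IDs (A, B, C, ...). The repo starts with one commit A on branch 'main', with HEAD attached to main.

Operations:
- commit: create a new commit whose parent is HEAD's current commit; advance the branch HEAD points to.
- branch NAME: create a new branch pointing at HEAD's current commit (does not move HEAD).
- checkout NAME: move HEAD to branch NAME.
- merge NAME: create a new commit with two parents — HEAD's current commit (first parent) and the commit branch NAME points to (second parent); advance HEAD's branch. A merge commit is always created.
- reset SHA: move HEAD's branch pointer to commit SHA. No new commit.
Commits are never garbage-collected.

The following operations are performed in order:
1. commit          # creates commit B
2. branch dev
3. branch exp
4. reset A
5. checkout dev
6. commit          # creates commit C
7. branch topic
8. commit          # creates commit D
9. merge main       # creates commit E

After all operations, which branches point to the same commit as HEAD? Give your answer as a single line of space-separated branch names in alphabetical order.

After op 1 (commit): HEAD=main@B [main=B]
After op 2 (branch): HEAD=main@B [dev=B main=B]
After op 3 (branch): HEAD=main@B [dev=B exp=B main=B]
After op 4 (reset): HEAD=main@A [dev=B exp=B main=A]
After op 5 (checkout): HEAD=dev@B [dev=B exp=B main=A]
After op 6 (commit): HEAD=dev@C [dev=C exp=B main=A]
After op 7 (branch): HEAD=dev@C [dev=C exp=B main=A topic=C]
After op 8 (commit): HEAD=dev@D [dev=D exp=B main=A topic=C]
After op 9 (merge): HEAD=dev@E [dev=E exp=B main=A topic=C]

Answer: dev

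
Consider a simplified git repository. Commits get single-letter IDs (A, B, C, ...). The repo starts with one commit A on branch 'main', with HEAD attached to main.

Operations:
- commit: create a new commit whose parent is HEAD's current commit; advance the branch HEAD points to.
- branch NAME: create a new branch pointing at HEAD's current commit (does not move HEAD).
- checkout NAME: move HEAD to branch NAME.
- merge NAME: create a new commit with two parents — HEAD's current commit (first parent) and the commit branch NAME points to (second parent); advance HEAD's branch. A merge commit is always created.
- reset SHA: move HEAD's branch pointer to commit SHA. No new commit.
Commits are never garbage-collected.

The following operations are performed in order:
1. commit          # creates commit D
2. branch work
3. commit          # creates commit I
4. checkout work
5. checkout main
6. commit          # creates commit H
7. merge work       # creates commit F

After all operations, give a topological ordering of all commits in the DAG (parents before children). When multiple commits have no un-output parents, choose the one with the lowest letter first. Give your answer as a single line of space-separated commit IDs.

Answer: A D I H F

Derivation:
After op 1 (commit): HEAD=main@D [main=D]
After op 2 (branch): HEAD=main@D [main=D work=D]
After op 3 (commit): HEAD=main@I [main=I work=D]
After op 4 (checkout): HEAD=work@D [main=I work=D]
After op 5 (checkout): HEAD=main@I [main=I work=D]
After op 6 (commit): HEAD=main@H [main=H work=D]
After op 7 (merge): HEAD=main@F [main=F work=D]
commit A: parents=[]
commit D: parents=['A']
commit F: parents=['H', 'D']
commit H: parents=['I']
commit I: parents=['D']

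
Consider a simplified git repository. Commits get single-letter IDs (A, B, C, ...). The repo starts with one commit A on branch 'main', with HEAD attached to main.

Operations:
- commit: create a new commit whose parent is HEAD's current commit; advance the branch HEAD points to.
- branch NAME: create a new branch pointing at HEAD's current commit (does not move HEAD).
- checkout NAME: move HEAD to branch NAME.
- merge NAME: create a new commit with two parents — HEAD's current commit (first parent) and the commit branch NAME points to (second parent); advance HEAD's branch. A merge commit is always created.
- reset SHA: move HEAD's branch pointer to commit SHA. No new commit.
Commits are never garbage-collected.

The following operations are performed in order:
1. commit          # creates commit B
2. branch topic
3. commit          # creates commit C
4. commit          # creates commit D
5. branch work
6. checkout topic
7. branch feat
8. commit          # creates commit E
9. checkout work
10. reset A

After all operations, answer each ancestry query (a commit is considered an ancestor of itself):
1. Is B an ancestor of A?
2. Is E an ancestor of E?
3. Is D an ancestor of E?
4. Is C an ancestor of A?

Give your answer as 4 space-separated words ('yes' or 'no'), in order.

Answer: no yes no no

Derivation:
After op 1 (commit): HEAD=main@B [main=B]
After op 2 (branch): HEAD=main@B [main=B topic=B]
After op 3 (commit): HEAD=main@C [main=C topic=B]
After op 4 (commit): HEAD=main@D [main=D topic=B]
After op 5 (branch): HEAD=main@D [main=D topic=B work=D]
After op 6 (checkout): HEAD=topic@B [main=D topic=B work=D]
After op 7 (branch): HEAD=topic@B [feat=B main=D topic=B work=D]
After op 8 (commit): HEAD=topic@E [feat=B main=D topic=E work=D]
After op 9 (checkout): HEAD=work@D [feat=B main=D topic=E work=D]
After op 10 (reset): HEAD=work@A [feat=B main=D topic=E work=A]
ancestors(A) = {A}; B in? no
ancestors(E) = {A,B,E}; E in? yes
ancestors(E) = {A,B,E}; D in? no
ancestors(A) = {A}; C in? no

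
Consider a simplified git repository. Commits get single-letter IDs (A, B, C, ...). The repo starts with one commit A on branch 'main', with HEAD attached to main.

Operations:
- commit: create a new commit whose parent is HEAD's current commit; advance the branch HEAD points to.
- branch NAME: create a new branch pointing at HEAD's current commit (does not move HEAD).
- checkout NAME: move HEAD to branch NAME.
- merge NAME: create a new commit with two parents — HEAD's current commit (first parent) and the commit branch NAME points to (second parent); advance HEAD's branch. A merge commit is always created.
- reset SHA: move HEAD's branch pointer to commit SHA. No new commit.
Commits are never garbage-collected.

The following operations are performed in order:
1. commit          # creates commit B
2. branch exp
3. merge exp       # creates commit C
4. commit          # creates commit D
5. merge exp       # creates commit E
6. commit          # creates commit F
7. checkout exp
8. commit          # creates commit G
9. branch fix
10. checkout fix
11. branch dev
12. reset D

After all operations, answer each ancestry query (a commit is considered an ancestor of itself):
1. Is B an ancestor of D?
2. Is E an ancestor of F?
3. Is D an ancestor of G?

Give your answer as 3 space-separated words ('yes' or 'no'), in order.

After op 1 (commit): HEAD=main@B [main=B]
After op 2 (branch): HEAD=main@B [exp=B main=B]
After op 3 (merge): HEAD=main@C [exp=B main=C]
After op 4 (commit): HEAD=main@D [exp=B main=D]
After op 5 (merge): HEAD=main@E [exp=B main=E]
After op 6 (commit): HEAD=main@F [exp=B main=F]
After op 7 (checkout): HEAD=exp@B [exp=B main=F]
After op 8 (commit): HEAD=exp@G [exp=G main=F]
After op 9 (branch): HEAD=exp@G [exp=G fix=G main=F]
After op 10 (checkout): HEAD=fix@G [exp=G fix=G main=F]
After op 11 (branch): HEAD=fix@G [dev=G exp=G fix=G main=F]
After op 12 (reset): HEAD=fix@D [dev=G exp=G fix=D main=F]
ancestors(D) = {A,B,C,D}; B in? yes
ancestors(F) = {A,B,C,D,E,F}; E in? yes
ancestors(G) = {A,B,G}; D in? no

Answer: yes yes no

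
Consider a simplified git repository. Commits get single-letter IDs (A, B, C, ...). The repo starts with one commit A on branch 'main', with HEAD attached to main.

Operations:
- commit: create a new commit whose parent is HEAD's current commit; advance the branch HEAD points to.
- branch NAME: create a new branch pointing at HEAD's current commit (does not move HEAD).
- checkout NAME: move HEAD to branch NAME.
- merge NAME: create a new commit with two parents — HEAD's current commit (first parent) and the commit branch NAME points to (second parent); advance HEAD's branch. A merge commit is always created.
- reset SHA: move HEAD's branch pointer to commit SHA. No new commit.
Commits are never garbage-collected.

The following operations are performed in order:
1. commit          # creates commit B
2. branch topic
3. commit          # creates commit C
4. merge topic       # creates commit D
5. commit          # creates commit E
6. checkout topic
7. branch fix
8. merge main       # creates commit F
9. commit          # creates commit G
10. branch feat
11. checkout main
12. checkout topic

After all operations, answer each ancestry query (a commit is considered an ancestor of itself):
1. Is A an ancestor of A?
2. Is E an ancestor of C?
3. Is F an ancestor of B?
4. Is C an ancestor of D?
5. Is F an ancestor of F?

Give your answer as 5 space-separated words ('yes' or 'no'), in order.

After op 1 (commit): HEAD=main@B [main=B]
After op 2 (branch): HEAD=main@B [main=B topic=B]
After op 3 (commit): HEAD=main@C [main=C topic=B]
After op 4 (merge): HEAD=main@D [main=D topic=B]
After op 5 (commit): HEAD=main@E [main=E topic=B]
After op 6 (checkout): HEAD=topic@B [main=E topic=B]
After op 7 (branch): HEAD=topic@B [fix=B main=E topic=B]
After op 8 (merge): HEAD=topic@F [fix=B main=E topic=F]
After op 9 (commit): HEAD=topic@G [fix=B main=E topic=G]
After op 10 (branch): HEAD=topic@G [feat=G fix=B main=E topic=G]
After op 11 (checkout): HEAD=main@E [feat=G fix=B main=E topic=G]
After op 12 (checkout): HEAD=topic@G [feat=G fix=B main=E topic=G]
ancestors(A) = {A}; A in? yes
ancestors(C) = {A,B,C}; E in? no
ancestors(B) = {A,B}; F in? no
ancestors(D) = {A,B,C,D}; C in? yes
ancestors(F) = {A,B,C,D,E,F}; F in? yes

Answer: yes no no yes yes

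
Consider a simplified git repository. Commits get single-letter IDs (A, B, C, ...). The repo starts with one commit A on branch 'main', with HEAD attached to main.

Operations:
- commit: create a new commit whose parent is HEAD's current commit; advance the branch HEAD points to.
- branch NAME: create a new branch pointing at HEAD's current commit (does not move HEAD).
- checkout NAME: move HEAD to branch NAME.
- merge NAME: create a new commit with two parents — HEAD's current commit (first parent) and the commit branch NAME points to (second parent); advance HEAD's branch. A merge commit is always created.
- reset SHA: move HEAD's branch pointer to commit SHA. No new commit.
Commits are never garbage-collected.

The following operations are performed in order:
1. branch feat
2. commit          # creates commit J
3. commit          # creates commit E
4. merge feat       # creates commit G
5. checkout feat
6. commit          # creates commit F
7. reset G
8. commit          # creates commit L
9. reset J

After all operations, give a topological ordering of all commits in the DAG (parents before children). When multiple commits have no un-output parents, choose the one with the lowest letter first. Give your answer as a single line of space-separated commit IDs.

Answer: A F J E G L

Derivation:
After op 1 (branch): HEAD=main@A [feat=A main=A]
After op 2 (commit): HEAD=main@J [feat=A main=J]
After op 3 (commit): HEAD=main@E [feat=A main=E]
After op 4 (merge): HEAD=main@G [feat=A main=G]
After op 5 (checkout): HEAD=feat@A [feat=A main=G]
After op 6 (commit): HEAD=feat@F [feat=F main=G]
After op 7 (reset): HEAD=feat@G [feat=G main=G]
After op 8 (commit): HEAD=feat@L [feat=L main=G]
After op 9 (reset): HEAD=feat@J [feat=J main=G]
commit A: parents=[]
commit E: parents=['J']
commit F: parents=['A']
commit G: parents=['E', 'A']
commit J: parents=['A']
commit L: parents=['G']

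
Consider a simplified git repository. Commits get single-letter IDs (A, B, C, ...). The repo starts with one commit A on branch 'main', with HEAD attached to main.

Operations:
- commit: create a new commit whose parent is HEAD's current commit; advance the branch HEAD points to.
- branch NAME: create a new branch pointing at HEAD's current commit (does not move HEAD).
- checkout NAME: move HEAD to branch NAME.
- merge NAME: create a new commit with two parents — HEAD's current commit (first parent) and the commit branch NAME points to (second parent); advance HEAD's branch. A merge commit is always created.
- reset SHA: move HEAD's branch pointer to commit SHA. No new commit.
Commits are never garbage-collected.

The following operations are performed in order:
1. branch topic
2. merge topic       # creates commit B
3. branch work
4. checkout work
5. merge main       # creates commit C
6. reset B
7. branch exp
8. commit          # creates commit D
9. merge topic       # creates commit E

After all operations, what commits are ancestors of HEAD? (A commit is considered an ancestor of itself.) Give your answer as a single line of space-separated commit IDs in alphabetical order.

After op 1 (branch): HEAD=main@A [main=A topic=A]
After op 2 (merge): HEAD=main@B [main=B topic=A]
After op 3 (branch): HEAD=main@B [main=B topic=A work=B]
After op 4 (checkout): HEAD=work@B [main=B topic=A work=B]
After op 5 (merge): HEAD=work@C [main=B topic=A work=C]
After op 6 (reset): HEAD=work@B [main=B topic=A work=B]
After op 7 (branch): HEAD=work@B [exp=B main=B topic=A work=B]
After op 8 (commit): HEAD=work@D [exp=B main=B topic=A work=D]
After op 9 (merge): HEAD=work@E [exp=B main=B topic=A work=E]

Answer: A B D E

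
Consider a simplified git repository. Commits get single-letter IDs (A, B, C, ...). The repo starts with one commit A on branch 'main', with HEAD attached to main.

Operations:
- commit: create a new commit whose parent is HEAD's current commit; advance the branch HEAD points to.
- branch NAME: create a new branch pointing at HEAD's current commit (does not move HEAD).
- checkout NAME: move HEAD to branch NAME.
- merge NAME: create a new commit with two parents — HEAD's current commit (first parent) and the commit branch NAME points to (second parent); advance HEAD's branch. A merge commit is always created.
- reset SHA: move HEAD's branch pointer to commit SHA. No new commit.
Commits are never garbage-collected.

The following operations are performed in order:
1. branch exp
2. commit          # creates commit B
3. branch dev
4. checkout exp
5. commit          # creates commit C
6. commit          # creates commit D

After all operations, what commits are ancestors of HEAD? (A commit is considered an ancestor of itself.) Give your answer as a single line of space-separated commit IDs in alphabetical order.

Answer: A C D

Derivation:
After op 1 (branch): HEAD=main@A [exp=A main=A]
After op 2 (commit): HEAD=main@B [exp=A main=B]
After op 3 (branch): HEAD=main@B [dev=B exp=A main=B]
After op 4 (checkout): HEAD=exp@A [dev=B exp=A main=B]
After op 5 (commit): HEAD=exp@C [dev=B exp=C main=B]
After op 6 (commit): HEAD=exp@D [dev=B exp=D main=B]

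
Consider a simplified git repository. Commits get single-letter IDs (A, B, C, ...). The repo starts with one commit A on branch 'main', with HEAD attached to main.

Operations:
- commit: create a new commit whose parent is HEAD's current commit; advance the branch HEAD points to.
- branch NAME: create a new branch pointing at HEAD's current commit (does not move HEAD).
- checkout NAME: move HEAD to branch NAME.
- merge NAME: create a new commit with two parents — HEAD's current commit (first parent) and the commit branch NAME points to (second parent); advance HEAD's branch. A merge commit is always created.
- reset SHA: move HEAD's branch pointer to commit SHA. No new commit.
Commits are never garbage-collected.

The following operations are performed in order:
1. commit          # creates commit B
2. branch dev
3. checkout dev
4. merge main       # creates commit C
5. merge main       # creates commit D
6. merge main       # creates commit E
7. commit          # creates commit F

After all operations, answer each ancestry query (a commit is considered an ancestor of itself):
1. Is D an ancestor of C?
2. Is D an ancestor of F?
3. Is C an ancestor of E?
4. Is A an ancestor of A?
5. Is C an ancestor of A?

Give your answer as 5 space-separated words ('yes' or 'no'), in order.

Answer: no yes yes yes no

Derivation:
After op 1 (commit): HEAD=main@B [main=B]
After op 2 (branch): HEAD=main@B [dev=B main=B]
After op 3 (checkout): HEAD=dev@B [dev=B main=B]
After op 4 (merge): HEAD=dev@C [dev=C main=B]
After op 5 (merge): HEAD=dev@D [dev=D main=B]
After op 6 (merge): HEAD=dev@E [dev=E main=B]
After op 7 (commit): HEAD=dev@F [dev=F main=B]
ancestors(C) = {A,B,C}; D in? no
ancestors(F) = {A,B,C,D,E,F}; D in? yes
ancestors(E) = {A,B,C,D,E}; C in? yes
ancestors(A) = {A}; A in? yes
ancestors(A) = {A}; C in? no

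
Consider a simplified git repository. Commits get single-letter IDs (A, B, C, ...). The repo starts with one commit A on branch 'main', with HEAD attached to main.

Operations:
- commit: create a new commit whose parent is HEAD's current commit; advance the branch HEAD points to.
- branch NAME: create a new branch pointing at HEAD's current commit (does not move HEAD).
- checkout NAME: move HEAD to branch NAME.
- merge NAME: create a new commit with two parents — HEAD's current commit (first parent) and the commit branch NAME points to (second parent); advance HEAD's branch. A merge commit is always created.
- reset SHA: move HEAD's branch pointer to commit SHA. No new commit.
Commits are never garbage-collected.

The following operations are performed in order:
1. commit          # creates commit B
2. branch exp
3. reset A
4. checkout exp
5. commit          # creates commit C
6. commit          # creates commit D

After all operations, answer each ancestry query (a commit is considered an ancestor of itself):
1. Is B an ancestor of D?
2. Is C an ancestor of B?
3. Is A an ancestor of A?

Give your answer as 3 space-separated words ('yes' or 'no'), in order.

Answer: yes no yes

Derivation:
After op 1 (commit): HEAD=main@B [main=B]
After op 2 (branch): HEAD=main@B [exp=B main=B]
After op 3 (reset): HEAD=main@A [exp=B main=A]
After op 4 (checkout): HEAD=exp@B [exp=B main=A]
After op 5 (commit): HEAD=exp@C [exp=C main=A]
After op 6 (commit): HEAD=exp@D [exp=D main=A]
ancestors(D) = {A,B,C,D}; B in? yes
ancestors(B) = {A,B}; C in? no
ancestors(A) = {A}; A in? yes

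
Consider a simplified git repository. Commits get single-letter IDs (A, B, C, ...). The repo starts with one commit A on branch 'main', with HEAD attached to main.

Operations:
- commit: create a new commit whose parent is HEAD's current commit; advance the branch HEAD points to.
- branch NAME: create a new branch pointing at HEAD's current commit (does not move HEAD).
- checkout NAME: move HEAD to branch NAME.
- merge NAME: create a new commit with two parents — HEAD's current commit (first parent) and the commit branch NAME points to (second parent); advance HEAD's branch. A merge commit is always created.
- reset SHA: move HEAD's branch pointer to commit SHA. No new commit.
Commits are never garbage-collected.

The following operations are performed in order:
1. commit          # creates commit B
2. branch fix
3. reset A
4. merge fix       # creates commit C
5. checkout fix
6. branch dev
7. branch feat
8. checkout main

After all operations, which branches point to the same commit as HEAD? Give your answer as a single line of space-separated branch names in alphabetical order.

Answer: main

Derivation:
After op 1 (commit): HEAD=main@B [main=B]
After op 2 (branch): HEAD=main@B [fix=B main=B]
After op 3 (reset): HEAD=main@A [fix=B main=A]
After op 4 (merge): HEAD=main@C [fix=B main=C]
After op 5 (checkout): HEAD=fix@B [fix=B main=C]
After op 6 (branch): HEAD=fix@B [dev=B fix=B main=C]
After op 7 (branch): HEAD=fix@B [dev=B feat=B fix=B main=C]
After op 8 (checkout): HEAD=main@C [dev=B feat=B fix=B main=C]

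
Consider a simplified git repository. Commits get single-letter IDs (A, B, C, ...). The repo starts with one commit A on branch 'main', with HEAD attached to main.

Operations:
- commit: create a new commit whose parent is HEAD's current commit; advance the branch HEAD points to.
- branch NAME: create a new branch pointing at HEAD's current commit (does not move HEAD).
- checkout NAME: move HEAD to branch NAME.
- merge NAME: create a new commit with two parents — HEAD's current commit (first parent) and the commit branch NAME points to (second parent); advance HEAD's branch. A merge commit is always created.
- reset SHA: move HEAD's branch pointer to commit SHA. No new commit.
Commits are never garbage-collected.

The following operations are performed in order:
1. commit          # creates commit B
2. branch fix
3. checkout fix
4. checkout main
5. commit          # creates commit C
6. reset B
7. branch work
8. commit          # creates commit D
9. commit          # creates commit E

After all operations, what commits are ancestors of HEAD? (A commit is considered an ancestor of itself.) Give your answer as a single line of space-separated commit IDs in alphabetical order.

After op 1 (commit): HEAD=main@B [main=B]
After op 2 (branch): HEAD=main@B [fix=B main=B]
After op 3 (checkout): HEAD=fix@B [fix=B main=B]
After op 4 (checkout): HEAD=main@B [fix=B main=B]
After op 5 (commit): HEAD=main@C [fix=B main=C]
After op 6 (reset): HEAD=main@B [fix=B main=B]
After op 7 (branch): HEAD=main@B [fix=B main=B work=B]
After op 8 (commit): HEAD=main@D [fix=B main=D work=B]
After op 9 (commit): HEAD=main@E [fix=B main=E work=B]

Answer: A B D E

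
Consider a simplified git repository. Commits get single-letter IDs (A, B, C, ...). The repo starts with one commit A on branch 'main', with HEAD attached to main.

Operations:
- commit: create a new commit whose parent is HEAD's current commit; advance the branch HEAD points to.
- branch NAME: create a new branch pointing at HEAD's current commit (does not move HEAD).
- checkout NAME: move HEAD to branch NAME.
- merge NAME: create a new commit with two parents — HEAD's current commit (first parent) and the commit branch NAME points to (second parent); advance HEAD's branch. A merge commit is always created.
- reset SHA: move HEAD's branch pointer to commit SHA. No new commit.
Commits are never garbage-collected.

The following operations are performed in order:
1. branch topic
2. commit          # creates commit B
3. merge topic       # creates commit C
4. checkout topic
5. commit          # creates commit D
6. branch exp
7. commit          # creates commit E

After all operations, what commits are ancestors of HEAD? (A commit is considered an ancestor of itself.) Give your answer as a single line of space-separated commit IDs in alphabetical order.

Answer: A D E

Derivation:
After op 1 (branch): HEAD=main@A [main=A topic=A]
After op 2 (commit): HEAD=main@B [main=B topic=A]
After op 3 (merge): HEAD=main@C [main=C topic=A]
After op 4 (checkout): HEAD=topic@A [main=C topic=A]
After op 5 (commit): HEAD=topic@D [main=C topic=D]
After op 6 (branch): HEAD=topic@D [exp=D main=C topic=D]
After op 7 (commit): HEAD=topic@E [exp=D main=C topic=E]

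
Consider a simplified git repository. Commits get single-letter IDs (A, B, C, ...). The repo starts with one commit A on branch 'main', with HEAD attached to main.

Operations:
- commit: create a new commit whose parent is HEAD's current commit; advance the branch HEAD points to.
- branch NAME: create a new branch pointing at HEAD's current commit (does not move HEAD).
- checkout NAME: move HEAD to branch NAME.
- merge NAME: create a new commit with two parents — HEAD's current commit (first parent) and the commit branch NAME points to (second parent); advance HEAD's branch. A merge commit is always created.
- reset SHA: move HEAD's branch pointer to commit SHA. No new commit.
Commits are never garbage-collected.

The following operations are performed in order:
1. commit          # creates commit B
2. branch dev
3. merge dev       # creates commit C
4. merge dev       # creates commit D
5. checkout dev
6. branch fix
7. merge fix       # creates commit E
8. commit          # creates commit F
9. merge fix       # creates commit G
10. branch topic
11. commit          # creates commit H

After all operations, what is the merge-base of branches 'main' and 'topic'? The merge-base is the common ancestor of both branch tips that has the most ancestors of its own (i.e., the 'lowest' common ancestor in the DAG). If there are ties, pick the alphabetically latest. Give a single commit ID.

After op 1 (commit): HEAD=main@B [main=B]
After op 2 (branch): HEAD=main@B [dev=B main=B]
After op 3 (merge): HEAD=main@C [dev=B main=C]
After op 4 (merge): HEAD=main@D [dev=B main=D]
After op 5 (checkout): HEAD=dev@B [dev=B main=D]
After op 6 (branch): HEAD=dev@B [dev=B fix=B main=D]
After op 7 (merge): HEAD=dev@E [dev=E fix=B main=D]
After op 8 (commit): HEAD=dev@F [dev=F fix=B main=D]
After op 9 (merge): HEAD=dev@G [dev=G fix=B main=D]
After op 10 (branch): HEAD=dev@G [dev=G fix=B main=D topic=G]
After op 11 (commit): HEAD=dev@H [dev=H fix=B main=D topic=G]
ancestors(main=D): ['A', 'B', 'C', 'D']
ancestors(topic=G): ['A', 'B', 'E', 'F', 'G']
common: ['A', 'B']

Answer: B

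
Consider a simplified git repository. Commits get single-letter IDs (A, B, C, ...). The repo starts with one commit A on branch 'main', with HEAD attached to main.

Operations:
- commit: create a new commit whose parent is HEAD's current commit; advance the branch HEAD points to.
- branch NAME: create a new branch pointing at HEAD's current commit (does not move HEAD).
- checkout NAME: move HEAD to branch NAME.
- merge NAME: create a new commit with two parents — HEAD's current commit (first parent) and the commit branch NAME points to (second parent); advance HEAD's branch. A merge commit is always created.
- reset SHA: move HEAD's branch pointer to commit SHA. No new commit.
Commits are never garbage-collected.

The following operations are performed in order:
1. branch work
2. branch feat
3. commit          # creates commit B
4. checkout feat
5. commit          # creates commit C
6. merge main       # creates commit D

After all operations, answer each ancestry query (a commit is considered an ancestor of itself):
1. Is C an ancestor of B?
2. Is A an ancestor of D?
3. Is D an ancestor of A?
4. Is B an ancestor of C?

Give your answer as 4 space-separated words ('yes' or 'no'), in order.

Answer: no yes no no

Derivation:
After op 1 (branch): HEAD=main@A [main=A work=A]
After op 2 (branch): HEAD=main@A [feat=A main=A work=A]
After op 3 (commit): HEAD=main@B [feat=A main=B work=A]
After op 4 (checkout): HEAD=feat@A [feat=A main=B work=A]
After op 5 (commit): HEAD=feat@C [feat=C main=B work=A]
After op 6 (merge): HEAD=feat@D [feat=D main=B work=A]
ancestors(B) = {A,B}; C in? no
ancestors(D) = {A,B,C,D}; A in? yes
ancestors(A) = {A}; D in? no
ancestors(C) = {A,C}; B in? no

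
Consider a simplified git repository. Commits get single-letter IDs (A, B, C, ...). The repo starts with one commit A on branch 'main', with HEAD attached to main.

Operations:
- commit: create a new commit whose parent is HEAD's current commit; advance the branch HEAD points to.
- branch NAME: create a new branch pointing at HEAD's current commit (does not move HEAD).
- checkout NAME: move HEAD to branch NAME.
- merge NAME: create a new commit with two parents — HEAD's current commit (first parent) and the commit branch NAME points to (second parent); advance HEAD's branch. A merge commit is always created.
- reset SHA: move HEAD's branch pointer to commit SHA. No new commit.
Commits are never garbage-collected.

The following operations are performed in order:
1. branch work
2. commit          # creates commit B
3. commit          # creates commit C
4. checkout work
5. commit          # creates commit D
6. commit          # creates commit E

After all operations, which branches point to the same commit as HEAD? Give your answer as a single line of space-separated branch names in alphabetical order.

After op 1 (branch): HEAD=main@A [main=A work=A]
After op 2 (commit): HEAD=main@B [main=B work=A]
After op 3 (commit): HEAD=main@C [main=C work=A]
After op 4 (checkout): HEAD=work@A [main=C work=A]
After op 5 (commit): HEAD=work@D [main=C work=D]
After op 6 (commit): HEAD=work@E [main=C work=E]

Answer: work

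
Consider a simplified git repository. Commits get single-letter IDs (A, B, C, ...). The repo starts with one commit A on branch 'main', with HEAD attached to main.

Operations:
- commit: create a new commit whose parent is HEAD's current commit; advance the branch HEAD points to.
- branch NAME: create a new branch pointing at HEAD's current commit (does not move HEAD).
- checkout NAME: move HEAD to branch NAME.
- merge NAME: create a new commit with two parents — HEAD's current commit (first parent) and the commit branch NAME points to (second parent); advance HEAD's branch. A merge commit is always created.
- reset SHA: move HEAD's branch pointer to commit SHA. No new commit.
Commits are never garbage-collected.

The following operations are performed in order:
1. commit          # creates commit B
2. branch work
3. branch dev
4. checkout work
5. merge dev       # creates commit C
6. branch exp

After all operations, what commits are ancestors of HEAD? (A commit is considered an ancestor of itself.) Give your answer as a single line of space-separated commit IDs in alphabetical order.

After op 1 (commit): HEAD=main@B [main=B]
After op 2 (branch): HEAD=main@B [main=B work=B]
After op 3 (branch): HEAD=main@B [dev=B main=B work=B]
After op 4 (checkout): HEAD=work@B [dev=B main=B work=B]
After op 5 (merge): HEAD=work@C [dev=B main=B work=C]
After op 6 (branch): HEAD=work@C [dev=B exp=C main=B work=C]

Answer: A B C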